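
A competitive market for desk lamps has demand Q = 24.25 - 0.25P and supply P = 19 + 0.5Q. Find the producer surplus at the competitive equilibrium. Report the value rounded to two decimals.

Rewriting demand in inverse form: P = 97 - 4Q.
Setting demand equal to supply, 78 = 4.5Q, so Q* = 17.3333 and P* = 27.6667.
Producer surplus is the triangle above supply below P*: (1/2)(17.3333)(27.6667 - 19) = (1/2)(17.3333)(8.6667) = 75.1111.

75.11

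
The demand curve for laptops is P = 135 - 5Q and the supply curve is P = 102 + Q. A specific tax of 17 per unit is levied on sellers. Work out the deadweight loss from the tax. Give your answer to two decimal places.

Without the tax, 135 - 5Q = 102 + Q so Q* = 5.5 and P* = 107.5.
A tax on sellers shifts supply up by 17: 135 - 5Q = 102 + Q + 17, so Q_t = 2.6667. Buyers pay P_b = 121.6667; sellers receive P_s = P_b - 17 = 104.6667.
Deadweight loss is the triangle between the curves from Q_t to Q*: (1/2)(5.5 - 2.6667)(17) = 24.0833.

24.08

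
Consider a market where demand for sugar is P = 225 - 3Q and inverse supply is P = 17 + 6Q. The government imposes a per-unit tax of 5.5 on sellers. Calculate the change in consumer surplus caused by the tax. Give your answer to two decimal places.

Without the tax, 225 - 3Q = 17 + 6Q so Q* = 23.1111 and P* = 155.6667.
With the tax, sellers need 5.5 more per unit: 225 - 3Q = 17 + 6Q + 5.5, so Q_t = 22.5. Buyers pay P_b = 157.5; sellers receive P_s = P_b - 5.5 = 152.
Consumers lose the trapezoid between P* and P_b out to Q_t plus the triangle from Q_t to Q*: change in CS = 759.375 - 801.1852 = -41.8102.

-41.81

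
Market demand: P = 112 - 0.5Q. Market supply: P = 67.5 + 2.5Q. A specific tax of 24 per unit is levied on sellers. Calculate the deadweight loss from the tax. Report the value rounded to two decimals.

Without the tax, 112 - 0.5Q = 67.5 + 2.5Q so Q* = 14.8333 and P* = 104.5833.
A tax on sellers shifts supply up by 24: 112 - 0.5Q = 67.5 + 2.5Q + 24, so Q_t = 6.8333. Buyers pay P_b = 108.5833; sellers receive P_s = P_b - 24 = 84.5833.
Deadweight loss is the triangle between the curves from Q_t to Q*: (1/2)(14.8333 - 6.8333)(24) = 96.

96.00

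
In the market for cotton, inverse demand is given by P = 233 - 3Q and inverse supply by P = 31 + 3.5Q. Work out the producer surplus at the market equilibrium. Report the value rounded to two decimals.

Equilibrium: 233 - 3Q = 31 + 3.5Q, so Q* = 31.0769 and P* = 139.7692.
The supply curve's price intercept is 31, so PS = (1/2)(Q*)(P* - 31) = (1/2)(31.0769)(108.7692) = 1690.1065.

1690.11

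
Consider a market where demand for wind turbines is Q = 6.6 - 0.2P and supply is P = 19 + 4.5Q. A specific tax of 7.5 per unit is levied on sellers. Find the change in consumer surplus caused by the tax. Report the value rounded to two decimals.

-4.26

Rewriting demand in inverse form: P = 33 - 5Q.
Without the tax, 33 - 5Q = 19 + 4.5Q so Q* = 1.4737 and P* = 25.6316.
A tax on sellers shifts supply up by 7.5: 33 - 5Q = 19 + 4.5Q + 7.5, so Q_t = 0.6842. Buyers pay P_b = 29.5789; sellers receive P_s = P_b - 7.5 = 22.0789.
CS falls from (1/2)(1.4737)(7.3684) = 5.4294 to (1/2)(0.6842)(3.4211) = 1.1704, a change of -4.259.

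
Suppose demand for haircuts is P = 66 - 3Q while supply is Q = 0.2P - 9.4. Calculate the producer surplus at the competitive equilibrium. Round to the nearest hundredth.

Rewriting supply in inverse form: P = 47 + 5Q.
Setting demand equal to supply, 19 = 8Q, so Q* = 2.375 and P* = 58.875.
Producer surplus is the triangle above supply below P*: (1/2)(2.375)(58.875 - 47) = (1/2)(2.375)(11.875) = 14.1016.

14.10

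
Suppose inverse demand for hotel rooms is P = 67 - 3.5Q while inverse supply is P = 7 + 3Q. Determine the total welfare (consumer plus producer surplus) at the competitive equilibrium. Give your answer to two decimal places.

276.92

Set 67 - 3.5Q = 7 + 3Q, which gives 60 = 6.5Q, so Q* = 9.2308 and P* = 67 - 3.5(9.2308) = 34.6923.
Total surplus is the full triangle between the curves from 0 to Q*: (1/2)(9.2308)(67 - 7) = 276.9231.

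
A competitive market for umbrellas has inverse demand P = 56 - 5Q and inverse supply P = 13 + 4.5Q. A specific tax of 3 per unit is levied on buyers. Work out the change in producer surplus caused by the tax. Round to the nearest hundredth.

Pre-tax equilibrium: 56 - 5Q = 13 + 4.5Q gives Q* = 4.5263, P* = 33.3684.
With the tax, buyers' net willingness to pay falls by 3: (56 - 3) - 5Q = 13 + 4.5Q, so Q_t = 4.2105. Buyers pay P_b = 34.9474; sellers receive P_s = P_b - 3 = 31.9474.
PS falls from (1/2)(4.5263)(20.3684) = 46.097 to (1/2)(4.2105)(18.9474) = 39.8892, a change of -6.2078.

-6.21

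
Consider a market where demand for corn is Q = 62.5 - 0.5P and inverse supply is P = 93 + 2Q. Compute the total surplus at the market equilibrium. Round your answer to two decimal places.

Rewriting demand in inverse form: P = 125 - 2Q.
Setting demand equal to supply, 32 = 4Q, so Q* = 8 and P* = 109.
Total surplus is the full triangle between the curves from 0 to Q*: (1/2)(8)(125 - 93) = 128.

128.00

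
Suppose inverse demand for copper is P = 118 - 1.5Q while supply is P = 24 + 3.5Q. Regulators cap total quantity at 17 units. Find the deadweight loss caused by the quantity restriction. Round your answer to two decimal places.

Unrestricted equilibrium: Q* = (118 - 24)/(1.5 + 3.5) = 18.8.
At Q = 17 the demand price is 118 - 1.5(17) = 92.5 and the supply price is 24 + 3.5(17) = 83.5.
Deadweight loss is the triangle between the curves from 17 to 18.8: (1/2)(92.5 - 83.5)(18.8 - 17) = 8.1.

8.10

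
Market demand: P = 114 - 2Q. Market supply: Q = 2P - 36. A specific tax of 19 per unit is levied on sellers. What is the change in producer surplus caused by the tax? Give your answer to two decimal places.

Rewriting supply in inverse form: P = 18 + 0.5Q.
Without the tax, 114 - 2Q = 18 + 0.5Q so Q* = 38.4 and P* = 37.2.
A tax on sellers shifts supply up by 19: 114 - 2Q = 18 + 0.5Q + 19, so Q_t = 30.8. Buyers pay P_b = 52.4; sellers receive P_s = P_b - 19 = 33.4.
Producers lose the trapezoid between P_s and P* out to Q_t plus the triangle from Q_t to Q*: change in PS = 237.16 - 368.64 = -131.48.

-131.48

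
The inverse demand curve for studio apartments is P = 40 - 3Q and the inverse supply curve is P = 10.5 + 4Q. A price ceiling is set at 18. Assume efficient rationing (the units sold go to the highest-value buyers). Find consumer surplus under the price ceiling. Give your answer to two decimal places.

35.98

Without the control, 40 - 3Q = 10.5 + 4Q so Q* = 4.2143 and P* = 27.3571.
At the ceiling price 18, quantity supplied is (18 - 10.5)/4 = 1.875; supply is the short side, so Q = 1.875 trades at P = 18.
The demand price at Q = 1.875 is 34.375. CS is the trapezoid between demand and 18 over [0, 1.875]: (1/2)[(40 - 18) + (34.375 - 18)](1.875) = 35.9766.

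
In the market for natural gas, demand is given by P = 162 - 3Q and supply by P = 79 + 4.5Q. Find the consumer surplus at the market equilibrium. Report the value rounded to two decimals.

Setting demand equal to supply, 83 = 7.5Q, so Q* = 11.0667 and P* = 128.8.
CS is the area between the demand curve and P* from 0 to Q*: (1/2)(11.0667)(33.2) = 183.7067.

183.71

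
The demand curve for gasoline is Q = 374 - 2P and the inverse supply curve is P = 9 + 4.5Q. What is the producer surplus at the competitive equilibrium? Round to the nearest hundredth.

2851.56

Rewriting demand in inverse form: P = 187 - 0.5Q.
Setting demand equal to supply, 178 = 5Q, so Q* = 35.6 and P* = 169.2.
The supply curve's price intercept is 9, so PS = (1/2)(Q*)(P* - 9) = (1/2)(35.6)(160.2) = 2851.56.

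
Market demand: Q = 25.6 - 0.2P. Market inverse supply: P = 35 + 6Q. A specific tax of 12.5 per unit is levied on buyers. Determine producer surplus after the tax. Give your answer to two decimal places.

160.67

Rewriting demand in inverse form: P = 128 - 5Q.
Pre-tax equilibrium: 128 - 5Q = 35 + 6Q gives Q* = 8.4545, P* = 85.7273.
A tax on buyers shifts demand down by 12.5: (128 - 12.5) - 5Q = 35 + 6Q, so Q_t = 7.3182. Buyers pay P_b = 91.4091; sellers receive P_s = P_b - 12.5 = 78.9091.
PS = (1/2)(Q_t)(P_s - 35) = (1/2)(7.3182)(43.9091) = 160.6674.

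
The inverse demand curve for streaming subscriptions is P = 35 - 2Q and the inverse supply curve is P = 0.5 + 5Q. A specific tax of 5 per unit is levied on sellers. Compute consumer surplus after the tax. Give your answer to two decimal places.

Without the tax, 35 - 2Q = 0.5 + 5Q so Q* = 4.9286 and P* = 25.1429.
A tax on sellers shifts supply up by 5: 35 - 2Q = 0.5 + 5Q + 5, so Q_t = 4.2143. Buyers pay P_b = 26.5714; sellers receive P_s = P_b - 5 = 21.5714.
Consumer surplus is the triangle under demand above P_b: (1/2)(4.2143)(35 - 26.5714) = 17.7602.

17.76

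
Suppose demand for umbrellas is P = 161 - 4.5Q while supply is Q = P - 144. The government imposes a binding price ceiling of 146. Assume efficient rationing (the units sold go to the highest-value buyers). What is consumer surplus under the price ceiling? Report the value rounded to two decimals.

21.00

Rewriting supply in inverse form: P = 144 + Q.
Free-market equilibrium: 161 - 4.5Q = 144 + Q gives Q* = 3.0909, P* = 147.0909.
At P = 146, sellers supply (146 - 144)/1 = 2 while buyers want more, so the quantity traded is 2 at price 146.
The demand price at Q = 2 is 152. CS is the trapezoid between demand and 146 over [0, 2]: (1/2)[(161 - 146) + (152 - 146)](2) = 21.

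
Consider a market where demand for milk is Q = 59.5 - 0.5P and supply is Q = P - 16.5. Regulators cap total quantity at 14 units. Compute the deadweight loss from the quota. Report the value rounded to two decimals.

Rewriting demand in inverse form: P = 119 - 2Q.
Rewriting supply in inverse form: P = 16.5 + Q.
Without the quota, 119 - 2Q = 16.5 + Q gives Q* = 34.1667.
At Q = 14 the demand price is 119 - 2(14) = 91 and the supply price is 16.5 + (14) = 30.5.
Deadweight loss is the triangle between the curves from 14 to 34.1667: (1/2)(91 - 30.5)(34.1667 - 14) = 610.0417.

610.04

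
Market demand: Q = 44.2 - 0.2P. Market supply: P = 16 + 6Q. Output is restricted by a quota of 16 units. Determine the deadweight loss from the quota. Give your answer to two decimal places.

38.23

Rewriting demand in inverse form: P = 221 - 5Q.
Without the quota, 221 - 5Q = 16 + 6Q gives Q* = 18.6364.
At Q = 16 the demand price is 221 - 5(16) = 141 and the supply price is 16 + 6(16) = 112.
Deadweight loss is the triangle between the curves from 16 to 18.6364: (1/2)(141 - 112)(18.6364 - 16) = 38.2273.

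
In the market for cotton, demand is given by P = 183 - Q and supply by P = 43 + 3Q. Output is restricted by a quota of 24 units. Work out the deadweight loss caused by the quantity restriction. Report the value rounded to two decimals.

Without the quota, 183 - Q = 43 + 3Q gives Q* = 35.
At Q = 24 the demand price is 183 - (24) = 159 and the supply price is 43 + 3(24) = 115.
Deadweight loss is the triangle between the curves from 24 to 35: (1/2)(159 - 115)(35 - 24) = 242.

242.00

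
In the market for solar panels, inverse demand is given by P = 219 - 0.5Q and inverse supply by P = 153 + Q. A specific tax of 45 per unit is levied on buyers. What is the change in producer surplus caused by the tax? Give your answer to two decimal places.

-870.00

Pre-tax equilibrium: 219 - 0.5Q = 153 + Q gives Q* = 44, P* = 197.
A tax on buyers shifts demand down by 45: (219 - 45) - 0.5Q = 153 + Q, so Q_t = 14. Buyers pay P_b = 212; sellers receive P_s = P_b - 45 = 167.
Producers lose the trapezoid between P_s and P* out to Q_t plus the triangle from Q_t to Q*: change in PS = 98 - 968 = -870.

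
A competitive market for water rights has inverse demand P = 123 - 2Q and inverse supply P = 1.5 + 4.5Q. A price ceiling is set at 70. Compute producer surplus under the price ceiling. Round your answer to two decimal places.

Free-market equilibrium: 123 - 2Q = 1.5 + 4.5Q gives Q* = 18.6923, P* = 85.6154.
At P = 70, sellers supply (70 - 1.5)/4.5 = 15.2222 while buyers want more, so the quantity traded is 15.2222 at price 70.
PS is the triangle above supply below 70: (1/2)(15.2222)(70 - 1.5) = 521.3611.

521.36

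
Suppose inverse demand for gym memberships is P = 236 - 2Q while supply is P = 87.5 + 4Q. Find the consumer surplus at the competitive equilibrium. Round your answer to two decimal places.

Equilibrium: 236 - 2Q = 87.5 + 4Q, so Q* = 24.75 and P* = 186.5.
CS is the area between the demand curve and P* from 0 to Q*: (1/2)(24.75)(49.5) = 612.5625.

612.56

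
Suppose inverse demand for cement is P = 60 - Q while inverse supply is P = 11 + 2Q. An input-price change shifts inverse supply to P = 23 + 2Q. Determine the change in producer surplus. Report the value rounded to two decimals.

-114.67

Initial equilibrium: Q_0 = 16.3333, P_0 = 43.6667; CS_0 = (1/2)(16.3333)(16.3333) = 133.3889, PS_0 = (1/2)(16.3333)(32.6667) = 266.7778.
New equilibrium: 60 - Q = 23 + 2Q gives Q_1 = 12.3333, P_1 = 47.6667; CS_1 = 76.0556, PS_1 = 152.1111.
Change in producer surplus = 152.1111 - 266.7778 = -114.6667.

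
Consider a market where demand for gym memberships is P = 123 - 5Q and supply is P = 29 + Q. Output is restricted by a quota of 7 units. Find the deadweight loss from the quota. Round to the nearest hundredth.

225.33

Unrestricted equilibrium: Q* = (123 - 29)/(5 + 1) = 15.6667.
At Q = 7 the demand price is 123 - 5(7) = 88 and the supply price is 29 + (7) = 36.
DWL = (1/2)(gap between curves at 7) x (Q* - 7) = (1/2)(52)(8.6667) = 225.3333.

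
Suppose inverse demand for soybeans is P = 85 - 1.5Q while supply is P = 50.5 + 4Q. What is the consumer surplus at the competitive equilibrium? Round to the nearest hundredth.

29.51

Setting demand equal to supply, 34.5 = 5.5Q, so Q* = 6.2727 and P* = 75.5909.
The demand choke price is 85, so CS = (1/2)(Q*)(85 - P*) = (1/2)(6.2727)(9.4091) = 29.5103.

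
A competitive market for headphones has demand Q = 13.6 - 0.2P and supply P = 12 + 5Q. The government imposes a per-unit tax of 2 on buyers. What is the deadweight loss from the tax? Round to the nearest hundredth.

Rewriting demand in inverse form: P = 68 - 5Q.
Pre-tax equilibrium: 68 - 5Q = 12 + 5Q gives Q* = 5.6, P* = 40.
A tax on buyers shifts demand down by 2: (68 - 2) - 5Q = 12 + 5Q, so Q_t = 5.4. Buyers pay P_b = 41; sellers receive P_s = P_b - 2 = 39.
The welfare triangle lost has base Q* - Q_t = 0.2 and height t = 2, so DWL = (1/2)(0.2)(2) = 0.2.

0.20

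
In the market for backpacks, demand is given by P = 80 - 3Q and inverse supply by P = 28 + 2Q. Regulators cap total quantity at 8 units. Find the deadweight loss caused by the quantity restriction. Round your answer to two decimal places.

14.40

Without the quota, 80 - 3Q = 28 + 2Q gives Q* = 10.4.
At Q = 8 the demand price is 80 - 3(8) = 56 and the supply price is 28 + 2(8) = 44.
DWL = (1/2)(gap between curves at 8) x (Q* - 8) = (1/2)(12)(2.4) = 14.4.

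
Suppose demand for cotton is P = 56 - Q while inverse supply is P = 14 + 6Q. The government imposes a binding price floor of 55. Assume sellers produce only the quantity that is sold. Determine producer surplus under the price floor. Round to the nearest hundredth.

38.00

Free-market equilibrium: 56 - Q = 14 + 6Q gives Q* = 6, P* = 50.
At P = 55, buyers demand (56 - 55)/1 = 1 while sellers would supply more, so the quantity traded is 1 at price 55.
The supply price at Q = 1 is 20. PS is the trapezoid between 55 and supply over [0, 1]: (1/2)[(55 - 14) + (55 - 20)](1) = 38.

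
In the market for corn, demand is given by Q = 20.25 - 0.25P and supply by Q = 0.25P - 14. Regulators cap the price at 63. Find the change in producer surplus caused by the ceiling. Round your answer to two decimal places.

Rewriting demand in inverse form: P = 81 - 4Q.
Rewriting supply in inverse form: P = 56 + 4Q.
Free-market equilibrium: 81 - 4Q = 56 + 4Q gives Q* = 3.125, P* = 68.5.
At P = 63, sellers supply (63 - 56)/4 = 1.75 while buyers want more, so the quantity traded is 1.75 at price 63.
PS goes from (1/2)(3.125)(12.5) = 19.5312 to 6.125 (computed as (63 - 56)(1.75) - (1/2)(4)(1.75)^2), a change of -13.4062.

-13.41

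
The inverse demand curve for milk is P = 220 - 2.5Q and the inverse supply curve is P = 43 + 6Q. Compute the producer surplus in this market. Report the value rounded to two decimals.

Setting demand equal to supply, 177 = 8.5Q, so Q* = 20.8235 and P* = 167.9412.
Producer surplus is the triangle above supply below P*: (1/2)(20.8235)(167.9412 - 43) = (1/2)(20.8235)(124.9412) = 1300.8581.

1300.86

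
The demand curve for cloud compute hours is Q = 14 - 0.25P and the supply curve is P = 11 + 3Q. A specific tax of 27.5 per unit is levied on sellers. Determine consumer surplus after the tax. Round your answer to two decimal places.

12.50

Rewriting demand in inverse form: P = 56 - 4Q.
Without the tax, 56 - 4Q = 11 + 3Q so Q* = 6.4286 and P* = 30.2857.
A tax on sellers shifts supply up by 27.5: 56 - 4Q = 11 + 3Q + 27.5, so Q_t = 2.5. Buyers pay P_b = 46; sellers receive P_s = P_b - 27.5 = 18.5.
Consumer surplus is the triangle under demand above P_b: (1/2)(2.5)(56 - 46) = 12.5.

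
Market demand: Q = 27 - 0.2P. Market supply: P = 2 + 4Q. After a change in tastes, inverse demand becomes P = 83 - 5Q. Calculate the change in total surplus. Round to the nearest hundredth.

-618.22

Rewriting demand in inverse form: P = 135 - 5Q.
Initial equilibrium: Q_0 = 14.7778, P_0 = 61.1111; CS_0 = (1/2)(14.7778)(73.8889) = 545.9568, PS_0 = (1/2)(14.7778)(59.1111) = 436.7654.
New equilibrium: 83 - 5Q = 2 + 4Q gives Q_1 = 9, P_1 = 38; CS_1 = 202.5, PS_1 = 162.
Change in total surplus = (202.5 + 162) - (545.9568 + 436.7654) = -618.2222.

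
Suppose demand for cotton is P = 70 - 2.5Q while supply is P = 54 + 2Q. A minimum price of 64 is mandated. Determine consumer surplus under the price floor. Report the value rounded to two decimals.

7.20

Free-market equilibrium: 70 - 2.5Q = 54 + 2Q gives Q* = 3.5556, P* = 61.1111.
At P = 64, buyers demand (70 - 64)/2.5 = 2.4 while sellers would supply more, so the quantity traded is 2.4 at price 64.
CS is the triangle under demand above 64: (1/2)(2.4)(70 - 64) = 7.2.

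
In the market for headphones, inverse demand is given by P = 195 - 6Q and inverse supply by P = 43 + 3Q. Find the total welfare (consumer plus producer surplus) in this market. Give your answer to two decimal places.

1283.56

Set 195 - 6Q = 43 + 3Q, which gives 152 = 9Q, so Q* = 16.8889 and P* = 195 - 6(16.8889) = 93.6667.
Total surplus is the full triangle between the curves from 0 to Q*: (1/2)(16.8889)(195 - 43) = 1283.5556.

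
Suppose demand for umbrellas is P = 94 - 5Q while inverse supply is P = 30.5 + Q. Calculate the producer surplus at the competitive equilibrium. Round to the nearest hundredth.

Setting demand equal to supply, 63.5 = 6Q, so Q* = 10.5833 and P* = 41.0833.
Producer surplus is the triangle above supply below P*: (1/2)(10.5833)(41.0833 - 30.5) = (1/2)(10.5833)(10.5833) = 56.0035.

56.00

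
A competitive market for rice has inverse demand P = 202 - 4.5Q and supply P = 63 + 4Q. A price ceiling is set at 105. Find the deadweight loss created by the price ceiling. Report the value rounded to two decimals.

Without the control, 202 - 4.5Q = 63 + 4Q so Q* = 16.3529 and P* = 128.4118.
At the ceiling price 105, quantity supplied is (105 - 63)/4 = 10.5; supply is the short side, so Q = 10.5 trades at P = 105.
The lost-trades triangle has base Q* - 10.5 = 5.8529 and height equal to the gap between the curves at Q = 10.5, which is 154.75 - 105 = 49.75. DWL = (1/2)(5.8529)(49.75) = 145.5919.

145.59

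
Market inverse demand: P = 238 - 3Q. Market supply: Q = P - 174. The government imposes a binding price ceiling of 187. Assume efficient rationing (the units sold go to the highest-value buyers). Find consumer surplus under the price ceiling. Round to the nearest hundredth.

Rewriting supply in inverse form: P = 174 + Q.
Free-market equilibrium: 238 - 3Q = 174 + Q gives Q* = 16, P* = 190.
At the ceiling price 187, quantity supplied is (187 - 174)/1 = 13; supply is the short side, so Q = 13 trades at P = 187.
The demand price at Q = 13 is 199. CS is the trapezoid between demand and 187 over [0, 13]: (1/2)[(238 - 187) + (199 - 187)](13) = 409.5.

409.50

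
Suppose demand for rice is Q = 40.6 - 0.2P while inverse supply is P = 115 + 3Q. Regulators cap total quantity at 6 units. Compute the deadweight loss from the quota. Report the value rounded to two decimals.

100.00

Rewriting demand in inverse form: P = 203 - 5Q.
Without the quota, 203 - 5Q = 115 + 3Q gives Q* = 11.
At Q = 6 the demand price is 203 - 5(6) = 173 and the supply price is 115 + 3(6) = 133.
DWL = (1/2)(gap between curves at 6) x (Q* - 6) = (1/2)(40)(5) = 100.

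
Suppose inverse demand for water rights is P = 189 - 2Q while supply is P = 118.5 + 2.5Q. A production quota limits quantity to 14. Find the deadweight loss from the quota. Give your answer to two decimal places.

Without the quota, 189 - 2Q = 118.5 + 2.5Q gives Q* = 15.6667.
At Q = 14 the demand price is 189 - 2(14) = 161 and the supply price is 118.5 + 2.5(14) = 153.5.
DWL = (1/2)(gap between curves at 14) x (Q* - 14) = (1/2)(7.5)(1.6667) = 6.25.

6.25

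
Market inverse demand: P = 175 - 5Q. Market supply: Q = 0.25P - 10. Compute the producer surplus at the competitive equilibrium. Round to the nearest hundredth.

450.00

Rewriting supply in inverse form: P = 40 + 4Q.
Setting demand equal to supply, 135 = 9Q, so Q* = 15 and P* = 100.
PS is the area between P* and the supply curve from 0 to Q*: (1/2)(15)(60) = 450.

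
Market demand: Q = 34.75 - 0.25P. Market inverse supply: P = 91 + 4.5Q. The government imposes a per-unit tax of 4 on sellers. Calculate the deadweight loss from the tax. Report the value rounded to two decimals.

0.94

Rewriting demand in inverse form: P = 139 - 4Q.
Without the tax, 139 - 4Q = 91 + 4.5Q so Q* = 5.6471 and P* = 116.4118.
With the tax, sellers need 4 more per unit: 139 - 4Q = 91 + 4.5Q + 4, so Q_t = 5.1765. Buyers pay P_b = 118.2941; sellers receive P_s = P_b - 4 = 114.2941.
The welfare triangle lost has base Q* - Q_t = 0.4706 and height t = 4, so DWL = (1/2)(0.4706)(4) = 0.9412.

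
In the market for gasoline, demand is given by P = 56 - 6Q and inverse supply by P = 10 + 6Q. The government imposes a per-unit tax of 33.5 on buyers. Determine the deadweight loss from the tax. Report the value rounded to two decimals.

46.76

Pre-tax equilibrium: 56 - 6Q = 10 + 6Q gives Q* = 3.8333, P* = 33.
With the tax, buyers' net willingness to pay falls by 33.5: (56 - 33.5) - 6Q = 10 + 6Q, so Q_t = 1.0417. Buyers pay P_b = 49.75; sellers receive P_s = P_b - 33.5 = 16.25.
Deadweight loss is the triangle between the curves from Q_t to Q*: (1/2)(3.8333 - 1.0417)(33.5) = 46.7604.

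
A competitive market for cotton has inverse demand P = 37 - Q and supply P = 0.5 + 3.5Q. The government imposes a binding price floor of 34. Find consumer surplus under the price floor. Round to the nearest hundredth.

Free-market equilibrium: 37 - Q = 0.5 + 3.5Q gives Q* = 8.1111, P* = 28.8889.
At P = 34, buyers demand (37 - 34)/1 = 3 while sellers would supply more, so the quantity traded is 3 at price 34.
CS is the triangle under demand above 34: (1/2)(3)(37 - 34) = 4.5.

4.50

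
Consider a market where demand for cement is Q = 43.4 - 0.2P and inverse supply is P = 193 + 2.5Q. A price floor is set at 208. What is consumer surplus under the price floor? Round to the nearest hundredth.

8.10

Rewriting demand in inverse form: P = 217 - 5Q.
Free-market equilibrium: 217 - 5Q = 193 + 2.5Q gives Q* = 3.2, P* = 201.
At the floor price 208, quantity demanded is (217 - 208)/5 = 1.8; demand is the short side, so Q = 1.8 trades at P = 208.
CS is the triangle under demand above 208: (1/2)(1.8)(217 - 208) = 8.1.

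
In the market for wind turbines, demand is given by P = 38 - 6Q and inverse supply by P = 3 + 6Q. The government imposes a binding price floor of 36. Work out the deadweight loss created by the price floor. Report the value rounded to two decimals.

Free-market equilibrium: 38 - 6Q = 3 + 6Q gives Q* = 2.9167, P* = 20.5.
At the floor price 36, quantity demanded is (38 - 36)/6 = 0.3333; demand is the short side, so Q = 0.3333 trades at P = 36.
The lost-trades triangle has base Q* - 0.3333 = 2.5833 and height equal to the gap between the curves at Q = 0.3333, which is 36 - 5 = 31. DWL = (1/2)(2.5833)(31) = 40.0417.

40.04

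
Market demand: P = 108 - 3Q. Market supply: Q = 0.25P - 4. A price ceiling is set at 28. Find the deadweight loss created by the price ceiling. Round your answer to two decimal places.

Rewriting supply in inverse form: P = 16 + 4Q.
Without the control, 108 - 3Q = 16 + 4Q so Q* = 13.1429 and P* = 68.5714.
At the ceiling price 28, quantity supplied is (28 - 16)/4 = 3; supply is the short side, so Q = 3 trades at P = 28.
At Q = 3 the demand price is 99 and the supply price is 28. Deadweight loss is the triangle between the curves from 3 to 13.1429: (1/2)(99 - 28)(13.1429 - 3) = 360.0714.

360.07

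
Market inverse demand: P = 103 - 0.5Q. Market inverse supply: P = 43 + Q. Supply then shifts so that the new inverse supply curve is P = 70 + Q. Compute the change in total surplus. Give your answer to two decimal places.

-837.00

Initial equilibrium: Q_0 = 40, P_0 = 83; CS_0 = (1/2)(40)(20) = 400, PS_0 = (1/2)(40)(40) = 800.
New equilibrium: 103 - 0.5Q = 70 + Q gives Q_1 = 22, P_1 = 92; CS_1 = 121, PS_1 = 242.
Change in total surplus = (121 + 242) - (400 + 800) = -837.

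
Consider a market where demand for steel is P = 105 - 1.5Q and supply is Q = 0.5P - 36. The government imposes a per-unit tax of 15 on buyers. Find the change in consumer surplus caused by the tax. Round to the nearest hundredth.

Rewriting supply in inverse form: P = 72 + 2Q.
Pre-tax equilibrium: 105 - 1.5Q = 72 + 2Q gives Q* = 9.4286, P* = 90.8571.
With the tax, buyers' net willingness to pay falls by 15: (105 - 15) - 1.5Q = 72 + 2Q, so Q_t = 5.1429. Buyers pay P_b = 97.2857; sellers receive P_s = P_b - 15 = 82.2857.
Consumers lose the trapezoid between P* and P_b out to Q_t plus the triangle from Q_t to Q*: change in CS = 19.8367 - 66.6735 = -46.8367.

-46.84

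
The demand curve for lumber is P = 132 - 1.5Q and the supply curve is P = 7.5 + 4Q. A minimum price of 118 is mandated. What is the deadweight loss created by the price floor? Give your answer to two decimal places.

Free-market equilibrium: 132 - 1.5Q = 7.5 + 4Q gives Q* = 22.6364, P* = 98.0455.
At the floor price 118, quantity demanded is (132 - 118)/1.5 = 9.3333; demand is the short side, so Q = 9.3333 trades at P = 118.
The lost-trades triangle has base Q* - 9.3333 = 13.303 and height equal to the gap between the curves at Q = 9.3333, which is 118 - 44.8333 = 73.1667. DWL = (1/2)(13.303)(73.1667) = 486.6692.

486.67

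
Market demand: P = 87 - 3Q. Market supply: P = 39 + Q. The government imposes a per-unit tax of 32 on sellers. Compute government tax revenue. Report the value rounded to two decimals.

Without the tax, 87 - 3Q = 39 + Q so Q* = 12 and P* = 51.
A tax on sellers shifts supply up by 32: 87 - 3Q = 39 + Q + 32, so Q_t = 4. Buyers pay P_b = 75; sellers receive P_s = P_b - 32 = 43.
Tax revenue = t x Q_t = 32 x 4 = 128.

128.00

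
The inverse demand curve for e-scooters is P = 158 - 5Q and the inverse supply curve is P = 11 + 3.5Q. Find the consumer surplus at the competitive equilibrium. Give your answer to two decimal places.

747.72

Setting demand equal to supply, 147 = 8.5Q, so Q* = 17.2941 and P* = 71.5294.
Consumer surplus is the triangle under demand above P*: (1/2)(17.2941)(158 - 71.5294) = (1/2)(17.2941)(86.4706) = 747.7163.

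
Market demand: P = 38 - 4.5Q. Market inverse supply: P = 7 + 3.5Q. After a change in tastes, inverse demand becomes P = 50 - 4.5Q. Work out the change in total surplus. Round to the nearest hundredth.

55.50

Initial equilibrium: Q_0 = 3.875, P_0 = 20.5625; CS_0 = (1/2)(3.875)(17.4375) = 33.7852, PS_0 = (1/2)(3.875)(13.5625) = 26.2773.
New equilibrium: 50 - 4.5Q = 7 + 3.5Q gives Q_1 = 5.375, P_1 = 25.8125; CS_1 = 65.0039, PS_1 = 50.5586.
Change in total surplus = (65.0039 + 50.5586) - (33.7852 + 26.2773) = 55.5.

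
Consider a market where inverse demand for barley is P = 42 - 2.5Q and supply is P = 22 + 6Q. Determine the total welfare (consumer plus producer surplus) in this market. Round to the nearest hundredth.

23.53

Set 42 - 2.5Q = 22 + 6Q, which gives 20 = 8.5Q, so Q* = 2.3529 and P* = 42 - 2.5(2.3529) = 36.1176.
Total surplus is the full triangle between the curves from 0 to Q*: (1/2)(2.3529)(42 - 22) = 23.5294.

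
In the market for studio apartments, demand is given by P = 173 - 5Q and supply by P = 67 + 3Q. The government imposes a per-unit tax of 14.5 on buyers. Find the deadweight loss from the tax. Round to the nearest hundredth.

13.14

Pre-tax equilibrium: 173 - 5Q = 67 + 3Q gives Q* = 13.25, P* = 106.75.
A tax on buyers shifts demand down by 14.5: (173 - 14.5) - 5Q = 67 + 3Q, so Q_t = 11.4375. Buyers pay P_b = 115.8125; sellers receive P_s = P_b - 14.5 = 101.3125.
The welfare triangle lost has base Q* - Q_t = 1.8125 and height t = 14.5, so DWL = (1/2)(1.8125)(14.5) = 13.1406.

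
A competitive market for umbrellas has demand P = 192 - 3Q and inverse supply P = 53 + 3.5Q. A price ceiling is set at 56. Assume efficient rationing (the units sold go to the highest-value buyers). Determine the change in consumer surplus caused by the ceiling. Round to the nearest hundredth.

-570.48

Without the control, 192 - 3Q = 53 + 3.5Q so Q* = 21.3846 and P* = 127.8462.
At the ceiling price 56, quantity supplied is (56 - 53)/3.5 = 0.8571; supply is the short side, so Q = 0.8571 trades at P = 56.
CS goes from (1/2)(21.3846)(64.1538) = 685.9527 to 115.4694 (computed as (192 - 56)(0.8571) - (1/2)(3)(0.8571)^2), a change of -570.4833.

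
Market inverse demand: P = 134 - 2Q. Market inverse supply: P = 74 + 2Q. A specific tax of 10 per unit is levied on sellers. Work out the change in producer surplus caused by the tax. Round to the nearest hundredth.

-68.75

Without the tax, 134 - 2Q = 74 + 2Q so Q* = 15 and P* = 104.
With the tax, sellers need 10 more per unit: 134 - 2Q = 74 + 2Q + 10, so Q_t = 12.5. Buyers pay P_b = 109; sellers receive P_s = P_b - 10 = 99.
PS falls from (1/2)(15)(30) = 225 to (1/2)(12.5)(25) = 156.25, a change of -68.75.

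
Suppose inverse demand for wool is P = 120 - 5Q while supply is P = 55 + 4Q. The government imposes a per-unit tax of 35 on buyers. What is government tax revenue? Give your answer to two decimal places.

Without the tax, 120 - 5Q = 55 + 4Q so Q* = 7.2222 and P* = 83.8889.
With the tax, buyers' net willingness to pay falls by 35: (120 - 35) - 5Q = 55 + 4Q, so Q_t = 3.3333. Buyers pay P_b = 103.3333; sellers receive P_s = P_b - 35 = 68.3333.
Revenue is the tax times quantity traded: 35 x 3.3333 = 116.6667.

116.67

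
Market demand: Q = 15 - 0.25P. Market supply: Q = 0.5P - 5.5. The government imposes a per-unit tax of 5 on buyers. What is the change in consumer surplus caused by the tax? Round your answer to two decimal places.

Rewriting demand in inverse form: P = 60 - 4Q.
Rewriting supply in inverse form: P = 11 + 2Q.
Pre-tax equilibrium: 60 - 4Q = 11 + 2Q gives Q* = 8.1667, P* = 27.3333.
With the tax, buyers' net willingness to pay falls by 5: (60 - 5) - 4Q = 11 + 2Q, so Q_t = 7.3333. Buyers pay P_b = 30.6667; sellers receive P_s = P_b - 5 = 25.6667.
Consumers lose the trapezoid between P* and P_b out to Q_t plus the triangle from Q_t to Q*: change in CS = 107.5556 - 133.3889 = -25.8333.

-25.83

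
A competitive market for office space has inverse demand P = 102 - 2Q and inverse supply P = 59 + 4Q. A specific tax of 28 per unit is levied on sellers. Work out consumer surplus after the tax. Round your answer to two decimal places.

Without the tax, 102 - 2Q = 59 + 4Q so Q* = 7.1667 and P* = 87.6667.
With the tax, sellers need 28 more per unit: 102 - 2Q = 59 + 4Q + 28, so Q_t = 2.5. Buyers pay P_b = 97; sellers receive P_s = P_b - 28 = 69.
Consumer surplus is the triangle under demand above P_b: (1/2)(2.5)(102 - 97) = 6.25.

6.25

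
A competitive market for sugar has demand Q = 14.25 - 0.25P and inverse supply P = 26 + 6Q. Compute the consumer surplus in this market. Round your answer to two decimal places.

Rewriting demand in inverse form: P = 57 - 4Q.
Setting demand equal to supply, 31 = 10Q, so Q* = 3.1 and P* = 44.6.
CS is the area between the demand curve and P* from 0 to Q*: (1/2)(3.1)(12.4) = 19.22.

19.22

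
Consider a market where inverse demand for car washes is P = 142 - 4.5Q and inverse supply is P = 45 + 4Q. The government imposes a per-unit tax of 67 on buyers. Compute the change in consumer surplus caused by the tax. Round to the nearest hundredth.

Without the tax, 142 - 4.5Q = 45 + 4Q so Q* = 11.4118 and P* = 90.6471.
With the tax, buyers' net willingness to pay falls by 67: (142 - 67) - 4.5Q = 45 + 4Q, so Q_t = 3.5294. Buyers pay P_b = 126.1176; sellers receive P_s = P_b - 67 = 59.1176.
Consumers lose the trapezoid between P* and P_b out to Q_t plus the triangle from Q_t to Q*: change in CS = 28.0277 - 293.0138 = -264.9862.

-264.99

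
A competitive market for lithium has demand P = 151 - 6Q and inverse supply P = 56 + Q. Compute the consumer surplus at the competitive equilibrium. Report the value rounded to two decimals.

Equilibrium: 151 - 6Q = 56 + Q, so Q* = 13.5714 and P* = 69.5714.
The demand choke price is 151, so CS = (1/2)(Q*)(151 - P*) = (1/2)(13.5714)(81.4286) = 552.551.

552.55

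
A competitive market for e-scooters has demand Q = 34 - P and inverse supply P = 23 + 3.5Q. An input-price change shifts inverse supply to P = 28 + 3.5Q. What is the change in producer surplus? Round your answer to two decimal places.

Rewriting demand in inverse form: P = 34 - Q.
Initial equilibrium: Q_0 = 2.4444, P_0 = 31.5556; CS_0 = (1/2)(2.4444)(2.4444) = 2.9877, PS_0 = (1/2)(2.4444)(8.5556) = 10.4568.
New equilibrium: 34 - Q = 28 + 3.5Q gives Q_1 = 1.3333, P_1 = 32.6667; CS_1 = 0.8889, PS_1 = 3.1111.
Change in producer surplus = 3.1111 - 10.4568 = -7.3457.

-7.35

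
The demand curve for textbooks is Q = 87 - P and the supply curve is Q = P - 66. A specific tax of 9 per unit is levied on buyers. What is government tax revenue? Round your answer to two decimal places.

54.00

Rewriting demand in inverse form: P = 87 - Q.
Rewriting supply in inverse form: P = 66 + Q.
Without the tax, 87 - Q = 66 + Q so Q* = 10.5 and P* = 76.5.
A tax on buyers shifts demand down by 9: (87 - 9) - Q = 66 + Q, so Q_t = 6. Buyers pay P_b = 81; sellers receive P_s = P_b - 9 = 72.
Tax revenue = t x Q_t = 9 x 6 = 54.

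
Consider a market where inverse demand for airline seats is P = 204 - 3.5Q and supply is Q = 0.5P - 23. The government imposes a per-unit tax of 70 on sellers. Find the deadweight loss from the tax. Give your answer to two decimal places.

445.45

Rewriting supply in inverse form: P = 46 + 2Q.
Pre-tax equilibrium: 204 - 3.5Q = 46 + 2Q gives Q* = 28.7273, P* = 103.4545.
With the tax, sellers need 70 more per unit: 204 - 3.5Q = 46 + 2Q + 70, so Q_t = 16. Buyers pay P_b = 148; sellers receive P_s = P_b - 70 = 78.
Deadweight loss is the triangle between the curves from Q_t to Q*: (1/2)(28.7273 - 16)(70) = 445.4545.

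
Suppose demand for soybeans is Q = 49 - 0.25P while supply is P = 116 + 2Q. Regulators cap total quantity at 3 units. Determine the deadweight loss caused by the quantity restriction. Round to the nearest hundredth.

320.33

Rewriting demand in inverse form: P = 196 - 4Q.
Without the quota, 196 - 4Q = 116 + 2Q gives Q* = 13.3333.
At Q = 3 the demand price is 196 - 4(3) = 184 and the supply price is 116 + 2(3) = 122.
DWL = (1/2)(gap between curves at 3) x (Q* - 3) = (1/2)(62)(10.3333) = 320.3333.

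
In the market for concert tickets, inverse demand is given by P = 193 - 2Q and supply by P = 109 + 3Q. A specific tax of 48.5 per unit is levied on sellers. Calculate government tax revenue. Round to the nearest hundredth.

344.35

Without the tax, 193 - 2Q = 109 + 3Q so Q* = 16.8 and P* = 159.4.
A tax on sellers shifts supply up by 48.5: 193 - 2Q = 109 + 3Q + 48.5, so Q_t = 7.1. Buyers pay P_b = 178.8; sellers receive P_s = P_b - 48.5 = 130.3.
Tax revenue = t x Q_t = 48.5 x 7.1 = 344.35.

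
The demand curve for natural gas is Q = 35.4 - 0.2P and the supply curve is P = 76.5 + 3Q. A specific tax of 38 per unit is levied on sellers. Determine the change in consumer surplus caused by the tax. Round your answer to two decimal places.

Rewriting demand in inverse form: P = 177 - 5Q.
Pre-tax equilibrium: 177 - 5Q = 76.5 + 3Q gives Q* = 12.5625, P* = 114.1875.
With the tax, sellers need 38 more per unit: 177 - 5Q = 76.5 + 3Q + 38, so Q_t = 7.8125. Buyers pay P_b = 137.9375; sellers receive P_s = P_b - 38 = 99.9375.
Consumers lose the trapezoid between P* and P_b out to Q_t plus the triangle from Q_t to Q*: change in CS = 152.5879 - 394.541 = -241.9531.

-241.95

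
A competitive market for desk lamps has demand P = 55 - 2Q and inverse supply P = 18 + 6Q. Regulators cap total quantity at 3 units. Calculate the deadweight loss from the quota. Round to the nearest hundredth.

Without the quota, 55 - 2Q = 18 + 6Q gives Q* = 4.625.
At Q = 3 the demand price is 55 - 2(3) = 49 and the supply price is 18 + 6(3) = 36.
Deadweight loss is the triangle between the curves from 3 to 4.625: (1/2)(49 - 36)(4.625 - 3) = 10.5625.

10.56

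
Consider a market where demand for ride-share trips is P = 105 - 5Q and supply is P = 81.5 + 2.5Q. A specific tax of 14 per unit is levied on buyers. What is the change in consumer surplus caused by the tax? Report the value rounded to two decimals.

-20.53

Pre-tax equilibrium: 105 - 5Q = 81.5 + 2.5Q gives Q* = 3.1333, P* = 89.3333.
A tax on buyers shifts demand down by 14: (105 - 14) - 5Q = 81.5 + 2.5Q, so Q_t = 1.2667. Buyers pay P_b = 98.6667; sellers receive P_s = P_b - 14 = 84.6667.
Consumers lose the trapezoid between P* and P_b out to Q_t plus the triangle from Q_t to Q*: change in CS = 4.0111 - 24.5444 = -20.5333.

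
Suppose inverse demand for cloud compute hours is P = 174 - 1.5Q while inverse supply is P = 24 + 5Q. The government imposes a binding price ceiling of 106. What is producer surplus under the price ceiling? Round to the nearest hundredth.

672.40

Free-market equilibrium: 174 - 1.5Q = 24 + 5Q gives Q* = 23.0769, P* = 139.3846.
At the ceiling price 106, quantity supplied is (106 - 24)/5 = 16.4; supply is the short side, so Q = 16.4 trades at P = 106.
PS is the triangle above supply below 106: (1/2)(16.4)(106 - 24) = 672.4.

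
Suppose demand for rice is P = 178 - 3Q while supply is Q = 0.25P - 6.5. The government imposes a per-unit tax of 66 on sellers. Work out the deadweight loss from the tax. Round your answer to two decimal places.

Rewriting supply in inverse form: P = 26 + 4Q.
Pre-tax equilibrium: 178 - 3Q = 26 + 4Q gives Q* = 21.7143, P* = 112.8571.
A tax on sellers shifts supply up by 66: 178 - 3Q = 26 + 4Q + 66, so Q_t = 12.2857. Buyers pay P_b = 141.1429; sellers receive P_s = P_b - 66 = 75.1429.
The welfare triangle lost has base Q* - Q_t = 9.4286 and height t = 66, so DWL = (1/2)(9.4286)(66) = 311.1429.

311.14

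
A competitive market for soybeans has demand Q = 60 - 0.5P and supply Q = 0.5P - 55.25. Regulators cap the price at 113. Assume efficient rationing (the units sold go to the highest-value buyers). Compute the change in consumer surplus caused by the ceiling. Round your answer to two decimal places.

1.55

Rewriting demand in inverse form: P = 120 - 2Q.
Rewriting supply in inverse form: P = 110.5 + 2Q.
Free-market equilibrium: 120 - 2Q = 110.5 + 2Q gives Q* = 2.375, P* = 115.25.
At the ceiling price 113, quantity supplied is (113 - 110.5)/2 = 1.25; supply is the short side, so Q = 1.25 trades at P = 113.
CS goes from (1/2)(2.375)(4.75) = 5.6406 to 7.1875 (computed as (120 - 113)(1.25) - (1/2)(2)(1.25)^2), a change of 1.5469.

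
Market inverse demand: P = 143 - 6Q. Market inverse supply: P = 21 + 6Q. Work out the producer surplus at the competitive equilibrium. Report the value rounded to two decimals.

310.08

Equilibrium: 143 - 6Q = 21 + 6Q, so Q* = 10.1667 and P* = 82.
PS is the area between P* and the supply curve from 0 to Q*: (1/2)(10.1667)(61) = 310.0833.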